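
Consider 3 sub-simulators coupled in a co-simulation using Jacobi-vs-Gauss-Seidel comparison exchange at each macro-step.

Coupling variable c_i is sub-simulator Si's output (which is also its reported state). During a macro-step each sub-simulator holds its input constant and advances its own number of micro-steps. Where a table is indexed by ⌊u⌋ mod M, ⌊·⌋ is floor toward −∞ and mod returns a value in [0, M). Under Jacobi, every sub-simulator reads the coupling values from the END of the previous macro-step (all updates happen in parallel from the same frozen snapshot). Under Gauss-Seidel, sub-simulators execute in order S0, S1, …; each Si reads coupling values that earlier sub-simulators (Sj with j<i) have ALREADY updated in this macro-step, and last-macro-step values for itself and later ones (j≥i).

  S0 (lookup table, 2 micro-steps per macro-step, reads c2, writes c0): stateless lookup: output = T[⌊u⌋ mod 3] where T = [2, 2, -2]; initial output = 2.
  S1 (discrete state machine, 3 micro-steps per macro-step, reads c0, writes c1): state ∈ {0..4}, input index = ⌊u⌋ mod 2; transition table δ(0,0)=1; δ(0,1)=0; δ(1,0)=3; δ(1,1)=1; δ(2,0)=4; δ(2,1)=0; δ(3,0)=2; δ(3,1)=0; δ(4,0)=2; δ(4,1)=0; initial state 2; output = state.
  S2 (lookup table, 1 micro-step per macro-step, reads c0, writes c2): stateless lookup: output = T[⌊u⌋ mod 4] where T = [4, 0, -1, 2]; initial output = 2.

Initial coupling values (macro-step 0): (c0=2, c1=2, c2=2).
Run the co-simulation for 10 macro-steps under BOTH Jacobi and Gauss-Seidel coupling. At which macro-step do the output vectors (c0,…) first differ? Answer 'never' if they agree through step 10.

first divergence at macro-step: never

[Jacobi] macro 1: S0 reads c2=2 → after 2×micro: -2; S1 reads c0=2 → after 3×micro: 4; S2 reads c0=2 → after 1×micro: -1 ⇒ (c0=-2, c1=4, c2=-1)
[Jacobi] macro 2: S0 reads c2=-1 → after 2×micro: -2; S1 reads c0=-2 → after 3×micro: 2; S2 reads c0=-2 → after 1×micro: -1 ⇒ (c0=-2, c1=2, c2=-1)
[Jacobi] macro 3: S0 reads c2=-1 → after 2×micro: -2; S1 reads c0=-2 → after 3×micro: 4; S2 reads c0=-2 → after 1×micro: -1 ⇒ (c0=-2, c1=4, c2=-1)
[Jacobi] macro 4: S0 reads c2=-1 → after 2×micro: -2; S1 reads c0=-2 → after 3×micro: 2; S2 reads c0=-2 → after 1×micro: -1 ⇒ (c0=-2, c1=2, c2=-1)
[Jacobi] macro 5: S0 reads c2=-1 → after 2×micro: -2; S1 reads c0=-2 → after 3×micro: 4; S2 reads c0=-2 → after 1×micro: -1 ⇒ (c0=-2, c1=4, c2=-1)
[Jacobi] macro 6: S0 reads c2=-1 → after 2×micro: -2; S1 reads c0=-2 → after 3×micro: 2; S2 reads c0=-2 → after 1×micro: -1 ⇒ (c0=-2, c1=2, c2=-1)
[Jacobi] macro 7: S0 reads c2=-1 → after 2×micro: -2; S1 reads c0=-2 → after 3×micro: 4; S2 reads c0=-2 → after 1×micro: -1 ⇒ (c0=-2, c1=4, c2=-1)
[Jacobi] macro 8: S0 reads c2=-1 → after 2×micro: -2; S1 reads c0=-2 → after 3×micro: 2; S2 reads c0=-2 → after 1×micro: -1 ⇒ (c0=-2, c1=2, c2=-1)
[Jacobi] macro 9: S0 reads c2=-1 → after 2×micro: -2; S1 reads c0=-2 → after 3×micro: 4; S2 reads c0=-2 → after 1×micro: -1 ⇒ (c0=-2, c1=4, c2=-1)
[Jacobi] macro 10: S0 reads c2=-1 → after 2×micro: -2; S1 reads c0=-2 → after 3×micro: 2; S2 reads c0=-2 → after 1×micro: -1 ⇒ (c0=-2, c1=2, c2=-1)
[Gauss-Seidel] macro 1: S0 reads c2=2 → after 2×micro: -2; S1 reads c0=-2 → after 3×micro: 4; S2 reads c0=-2 → after 1×micro: -1 ⇒ (c0=-2, c1=4, c2=-1)
[Gauss-Seidel] macro 2: S0 reads c2=-1 → after 2×micro: -2; S1 reads c0=-2 → after 3×micro: 2; S2 reads c0=-2 → after 1×micro: -1 ⇒ (c0=-2, c1=2, c2=-1)
[Gauss-Seidel] macro 3: S0 reads c2=-1 → after 2×micro: -2; S1 reads c0=-2 → after 3×micro: 4; S2 reads c0=-2 → after 1×micro: -1 ⇒ (c0=-2, c1=4, c2=-1)
[Gauss-Seidel] macro 4: S0 reads c2=-1 → after 2×micro: -2; S1 reads c0=-2 → after 3×micro: 2; S2 reads c0=-2 → after 1×micro: -1 ⇒ (c0=-2, c1=2, c2=-1)
[Gauss-Seidel] macro 5: S0 reads c2=-1 → after 2×micro: -2; S1 reads c0=-2 → after 3×micro: 4; S2 reads c0=-2 → after 1×micro: -1 ⇒ (c0=-2, c1=4, c2=-1)
[Gauss-Seidel] macro 6: S0 reads c2=-1 → after 2×micro: -2; S1 reads c0=-2 → after 3×micro: 2; S2 reads c0=-2 → after 1×micro: -1 ⇒ (c0=-2, c1=2, c2=-1)
[Gauss-Seidel] macro 7: S0 reads c2=-1 → after 2×micro: -2; S1 reads c0=-2 → after 3×micro: 4; S2 reads c0=-2 → after 1×micro: -1 ⇒ (c0=-2, c1=4, c2=-1)
[Gauss-Seidel] macro 8: S0 reads c2=-1 → after 2×micro: -2; S1 reads c0=-2 → after 3×micro: 2; S2 reads c0=-2 → after 1×micro: -1 ⇒ (c0=-2, c1=2, c2=-1)
[Gauss-Seidel] macro 9: S0 reads c2=-1 → after 2×micro: -2; S1 reads c0=-2 → after 3×micro: 4; S2 reads c0=-2 → after 1×micro: -1 ⇒ (c0=-2, c1=4, c2=-1)
[Gauss-Seidel] macro 10: S0 reads c2=-1 → after 2×micro: -2; S1 reads c0=-2 → after 3×micro: 2; S2 reads c0=-2 → after 1×micro: -1 ⇒ (c0=-2, c1=2, c2=-1)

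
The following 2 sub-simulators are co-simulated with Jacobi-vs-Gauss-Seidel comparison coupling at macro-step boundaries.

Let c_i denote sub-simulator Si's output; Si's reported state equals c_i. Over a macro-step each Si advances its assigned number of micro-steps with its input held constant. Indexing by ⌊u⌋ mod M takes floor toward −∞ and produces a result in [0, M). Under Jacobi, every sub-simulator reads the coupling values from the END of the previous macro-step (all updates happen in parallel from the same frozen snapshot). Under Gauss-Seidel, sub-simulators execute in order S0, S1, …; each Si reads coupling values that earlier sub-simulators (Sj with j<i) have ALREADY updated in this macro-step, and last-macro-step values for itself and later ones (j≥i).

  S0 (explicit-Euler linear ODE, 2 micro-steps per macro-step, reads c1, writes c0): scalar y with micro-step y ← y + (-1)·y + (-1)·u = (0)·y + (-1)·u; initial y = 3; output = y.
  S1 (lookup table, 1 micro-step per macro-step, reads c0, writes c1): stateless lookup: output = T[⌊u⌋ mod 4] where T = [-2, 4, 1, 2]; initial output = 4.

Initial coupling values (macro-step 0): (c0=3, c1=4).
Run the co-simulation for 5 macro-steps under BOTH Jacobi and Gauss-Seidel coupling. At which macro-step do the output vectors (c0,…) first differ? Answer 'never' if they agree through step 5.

first divergence at macro-step: 1

[Jacobi] macro 1: S0 reads c1=4 → after 2×micro: -4; S1 reads c0=3 → after 1×micro: 2 ⇒ (c0=-4, c1=2)
[Jacobi] macro 2: S0 reads c1=2 → after 2×micro: -2; S1 reads c0=-4 → after 1×micro: -2 ⇒ (c0=-2, c1=-2)
[Jacobi] macro 3: S0 reads c1=-2 → after 2×micro: 2; S1 reads c0=-2 → after 1×micro: 1 ⇒ (c0=2, c1=1)
[Jacobi] macro 4: S0 reads c1=1 → after 2×micro: -1; S1 reads c0=2 → after 1×micro: 1 ⇒ (c0=-1, c1=1)
[Jacobi] macro 5: S0 reads c1=1 → after 2×micro: -1; S1 reads c0=-1 → after 1×micro: 2 ⇒ (c0=-1, c1=2)
[Gauss-Seidel] macro 1: S0 reads c1=4 → after 2×micro: -4; S1 reads c0=-4 → after 1×micro: -2 ⇒ (c0=-4, c1=-2)
[Gauss-Seidel] macro 2: S0 reads c1=-2 → after 2×micro: 2; S1 reads c0=2 → after 1×micro: 1 ⇒ (c0=2, c1=1)
[Gauss-Seidel] macro 3: S0 reads c1=1 → after 2×micro: -1; S1 reads c0=-1 → after 1×micro: 2 ⇒ (c0=-1, c1=2)
[Gauss-Seidel] macro 4: S0 reads c1=2 → after 2×micro: -2; S1 reads c0=-2 → after 1×micro: 1 ⇒ (c0=-2, c1=1)
[Gauss-Seidel] macro 5: S0 reads c1=1 → after 2×micro: -1; S1 reads c0=-1 → after 1×micro: 2 ⇒ (c0=-1, c1=2)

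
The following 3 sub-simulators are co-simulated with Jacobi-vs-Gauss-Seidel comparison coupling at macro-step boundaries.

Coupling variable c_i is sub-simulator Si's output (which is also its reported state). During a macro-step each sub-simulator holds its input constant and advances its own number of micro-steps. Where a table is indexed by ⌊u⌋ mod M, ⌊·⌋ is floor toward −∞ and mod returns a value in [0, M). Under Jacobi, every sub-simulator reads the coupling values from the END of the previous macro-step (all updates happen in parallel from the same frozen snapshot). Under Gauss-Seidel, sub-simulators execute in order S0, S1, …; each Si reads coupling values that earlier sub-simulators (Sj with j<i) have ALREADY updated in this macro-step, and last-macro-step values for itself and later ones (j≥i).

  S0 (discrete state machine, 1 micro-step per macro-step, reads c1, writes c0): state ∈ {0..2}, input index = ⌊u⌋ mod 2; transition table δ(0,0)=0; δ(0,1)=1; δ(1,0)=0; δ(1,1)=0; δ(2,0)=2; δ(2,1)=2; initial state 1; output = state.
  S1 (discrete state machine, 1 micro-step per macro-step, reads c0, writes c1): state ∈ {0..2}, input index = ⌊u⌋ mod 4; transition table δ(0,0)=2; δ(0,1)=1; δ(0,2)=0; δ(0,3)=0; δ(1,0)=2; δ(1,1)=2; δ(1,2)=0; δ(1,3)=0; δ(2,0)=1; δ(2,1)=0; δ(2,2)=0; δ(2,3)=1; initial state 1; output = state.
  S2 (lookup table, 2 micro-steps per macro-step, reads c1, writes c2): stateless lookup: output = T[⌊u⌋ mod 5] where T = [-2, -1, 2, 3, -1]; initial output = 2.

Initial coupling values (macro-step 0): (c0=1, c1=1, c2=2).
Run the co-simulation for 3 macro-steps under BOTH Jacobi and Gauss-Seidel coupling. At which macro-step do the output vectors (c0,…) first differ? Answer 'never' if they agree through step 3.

[Jacobi] macro 1: S0 reads c1=1 → after 1×micro: 0; S1 reads c0=1 → after 1×micro: 2; S2 reads c1=1 → after 2×micro: -1 ⇒ (c0=0, c1=2, c2=-1)
[Jacobi] macro 2: S0 reads c1=2 → after 1×micro: 0; S1 reads c0=0 → after 1×micro: 1; S2 reads c1=2 → after 2×micro: 2 ⇒ (c0=0, c1=1, c2=2)
[Jacobi] macro 3: S0 reads c1=1 → after 1×micro: 1; S1 reads c0=0 → after 1×micro: 2; S2 reads c1=1 → after 2×micro: -1 ⇒ (c0=1, c1=2, c2=-1)
[Gauss-Seidel] macro 1: S0 reads c1=1 → after 1×micro: 0; S1 reads c0=0 → after 1×micro: 2; S2 reads c1=2 → after 2×micro: 2 ⇒ (c0=0, c1=2, c2=2)
[Gauss-Seidel] macro 2: S0 reads c1=2 → after 1×micro: 0; S1 reads c0=0 → after 1×micro: 1; S2 reads c1=1 → after 2×micro: -1 ⇒ (c0=0, c1=1, c2=-1)
[Gauss-Seidel] macro 3: S0 reads c1=1 → after 1×micro: 1; S1 reads c0=1 → after 1×micro: 2; S2 reads c1=2 → after 2×micro: 2 ⇒ (c0=1, c1=2, c2=2)

first divergence at macro-step: 1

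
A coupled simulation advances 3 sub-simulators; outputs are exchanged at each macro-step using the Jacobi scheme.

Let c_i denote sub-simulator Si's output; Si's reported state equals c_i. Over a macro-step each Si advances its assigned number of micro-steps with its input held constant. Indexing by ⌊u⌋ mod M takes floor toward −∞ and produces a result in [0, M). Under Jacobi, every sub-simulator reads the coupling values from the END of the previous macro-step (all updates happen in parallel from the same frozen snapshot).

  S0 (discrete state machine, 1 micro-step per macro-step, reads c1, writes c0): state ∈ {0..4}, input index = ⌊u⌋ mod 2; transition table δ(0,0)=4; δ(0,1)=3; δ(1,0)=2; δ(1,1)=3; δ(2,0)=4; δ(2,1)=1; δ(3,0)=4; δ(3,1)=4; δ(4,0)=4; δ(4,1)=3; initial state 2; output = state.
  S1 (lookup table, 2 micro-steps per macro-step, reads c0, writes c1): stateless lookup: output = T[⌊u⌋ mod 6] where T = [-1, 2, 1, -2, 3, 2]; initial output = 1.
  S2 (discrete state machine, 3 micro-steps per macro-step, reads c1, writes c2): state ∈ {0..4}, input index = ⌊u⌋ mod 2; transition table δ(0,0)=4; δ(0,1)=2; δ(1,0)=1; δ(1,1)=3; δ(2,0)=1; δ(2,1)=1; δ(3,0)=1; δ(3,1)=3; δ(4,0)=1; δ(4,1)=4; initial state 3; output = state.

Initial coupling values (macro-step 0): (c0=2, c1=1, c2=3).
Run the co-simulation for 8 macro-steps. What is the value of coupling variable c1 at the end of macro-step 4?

c1 at macro-step 4 = 3

macro 1: S0 reads c1=1 → after 1×micro: 1; S1 reads c0=2 → after 2×micro: 1; S2 reads c1=1 → after 3×micro: 3 ⇒ (c0=1, c1=1, c2=3)
macro 2: S0 reads c1=1 → after 1×micro: 3; S1 reads c0=1 → after 2×micro: 2; S2 reads c1=1 → after 3×micro: 3 ⇒ (c0=3, c1=2, c2=3)
macro 3: S0 reads c1=2 → after 1×micro: 4; S1 reads c0=3 → after 2×micro: -2; S2 reads c1=2 → after 3×micro: 1 ⇒ (c0=4, c1=-2, c2=1)
macro 4: S0 reads c1=-2 → after 1×micro: 4; S1 reads c0=4 → after 2×micro: 3; S2 reads c1=-2 → after 3×micro: 1 ⇒ (c0=4, c1=3, c2=1)
macro 5: S0 reads c1=3 → after 1×micro: 3; S1 reads c0=4 → after 2×micro: 3; S2 reads c1=3 → after 3×micro: 3 ⇒ (c0=3, c1=3, c2=3)
macro 6: S0 reads c1=3 → after 1×micro: 4; S1 reads c0=3 → after 2×micro: -2; S2 reads c1=3 → after 3×micro: 3 ⇒ (c0=4, c1=-2, c2=3)
macro 7: S0 reads c1=-2 → after 1×micro: 4; S1 reads c0=4 → after 2×micro: 3; S2 reads c1=-2 → after 3×micro: 1 ⇒ (c0=4, c1=3, c2=1)
macro 8: S0 reads c1=3 → after 1×micro: 3; S1 reads c0=4 → after 2×micro: 3; S2 reads c1=3 → after 3×micro: 3 ⇒ (c0=3, c1=3, c2=3)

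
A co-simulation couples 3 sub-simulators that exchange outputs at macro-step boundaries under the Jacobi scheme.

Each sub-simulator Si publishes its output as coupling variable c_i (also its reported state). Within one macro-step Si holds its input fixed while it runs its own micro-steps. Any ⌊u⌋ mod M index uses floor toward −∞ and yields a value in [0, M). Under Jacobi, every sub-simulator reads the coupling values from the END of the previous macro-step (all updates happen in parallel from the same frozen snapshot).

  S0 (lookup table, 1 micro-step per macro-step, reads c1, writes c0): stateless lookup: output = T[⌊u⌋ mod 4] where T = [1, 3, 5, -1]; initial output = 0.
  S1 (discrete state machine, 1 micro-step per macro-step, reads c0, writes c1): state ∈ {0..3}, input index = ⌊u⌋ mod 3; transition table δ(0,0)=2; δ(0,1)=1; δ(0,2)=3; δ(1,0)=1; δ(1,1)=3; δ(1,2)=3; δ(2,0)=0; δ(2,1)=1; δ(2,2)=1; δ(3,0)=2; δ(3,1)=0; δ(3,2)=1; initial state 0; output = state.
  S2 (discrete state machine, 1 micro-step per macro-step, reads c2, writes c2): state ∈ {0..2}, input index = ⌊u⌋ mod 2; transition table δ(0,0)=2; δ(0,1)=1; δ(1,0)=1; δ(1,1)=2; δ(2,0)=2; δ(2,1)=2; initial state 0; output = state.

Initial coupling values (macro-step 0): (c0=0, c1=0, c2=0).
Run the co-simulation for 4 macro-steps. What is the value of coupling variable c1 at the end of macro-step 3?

c1 at macro-step 3 = 3

macro 1: S0 reads c1=0 → after 1×micro: 1; S1 reads c0=0 → after 1×micro: 2; S2 reads c2=0 → after 1×micro: 2 ⇒ (c0=1, c1=2, c2=2)
macro 2: S0 reads c1=2 → after 1×micro: 5; S1 reads c0=1 → after 1×micro: 1; S2 reads c2=2 → after 1×micro: 2 ⇒ (c0=5, c1=1, c2=2)
macro 3: S0 reads c1=1 → after 1×micro: 3; S1 reads c0=5 → after 1×micro: 3; S2 reads c2=2 → after 1×micro: 2 ⇒ (c0=3, c1=3, c2=2)
macro 4: S0 reads c1=3 → after 1×micro: -1; S1 reads c0=3 → after 1×micro: 2; S2 reads c2=2 → after 1×micro: 2 ⇒ (c0=-1, c1=2, c2=2)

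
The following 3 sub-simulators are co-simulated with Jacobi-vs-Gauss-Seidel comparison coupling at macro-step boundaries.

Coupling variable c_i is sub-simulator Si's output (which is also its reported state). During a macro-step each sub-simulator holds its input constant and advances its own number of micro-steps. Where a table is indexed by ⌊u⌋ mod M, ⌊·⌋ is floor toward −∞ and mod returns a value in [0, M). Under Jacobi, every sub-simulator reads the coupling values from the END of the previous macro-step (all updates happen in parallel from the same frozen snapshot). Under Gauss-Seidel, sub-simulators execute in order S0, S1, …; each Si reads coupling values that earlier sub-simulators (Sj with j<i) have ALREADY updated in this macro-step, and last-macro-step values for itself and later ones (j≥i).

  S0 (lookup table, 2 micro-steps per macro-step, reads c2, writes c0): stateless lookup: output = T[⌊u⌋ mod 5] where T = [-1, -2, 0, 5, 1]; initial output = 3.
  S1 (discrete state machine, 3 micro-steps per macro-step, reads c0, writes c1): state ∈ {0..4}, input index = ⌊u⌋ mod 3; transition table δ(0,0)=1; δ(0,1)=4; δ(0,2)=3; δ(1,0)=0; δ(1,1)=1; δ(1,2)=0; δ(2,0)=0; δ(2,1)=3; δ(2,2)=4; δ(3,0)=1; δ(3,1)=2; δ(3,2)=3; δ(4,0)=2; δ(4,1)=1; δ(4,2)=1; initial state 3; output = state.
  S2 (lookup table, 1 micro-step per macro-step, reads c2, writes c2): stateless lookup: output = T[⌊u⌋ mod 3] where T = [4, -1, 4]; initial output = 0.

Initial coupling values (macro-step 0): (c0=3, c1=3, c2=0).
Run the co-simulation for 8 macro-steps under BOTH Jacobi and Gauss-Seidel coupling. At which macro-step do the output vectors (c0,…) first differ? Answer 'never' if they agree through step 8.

[Jacobi] macro 1: S0 reads c2=0 → after 2×micro: -1; S1 reads c0=3 → after 3×micro: 1; S2 reads c2=0 → after 1×micro: 4 ⇒ (c0=-1, c1=1, c2=4)
[Jacobi] macro 2: S0 reads c2=4 → after 2×micro: 1; S1 reads c0=-1 → after 3×micro: 3; S2 reads c2=4 → after 1×micro: -1 ⇒ (c0=1, c1=3, c2=-1)
[Jacobi] macro 3: S0 reads c2=-1 → after 2×micro: 1; S1 reads c0=1 → after 3×micro: 2; S2 reads c2=-1 → after 1×micro: 4 ⇒ (c0=1, c1=2, c2=4)
[Jacobi] macro 4: S0 reads c2=4 → after 2×micro: 1; S1 reads c0=1 → after 3×micro: 3; S2 reads c2=4 → after 1×micro: -1 ⇒ (c0=1, c1=3, c2=-1)
[Jacobi] macro 5: S0 reads c2=-1 → after 2×micro: 1; S1 reads c0=1 → after 3×micro: 2; S2 reads c2=-1 → after 1×micro: 4 ⇒ (c0=1, c1=2, c2=4)
[Jacobi] macro 6: S0 reads c2=4 → after 2×micro: 1; S1 reads c0=1 → after 3×micro: 3; S2 reads c2=4 → after 1×micro: -1 ⇒ (c0=1, c1=3, c2=-1)
[Jacobi] macro 7: S0 reads c2=-1 → after 2×micro: 1; S1 reads c0=1 → after 3×micro: 2; S2 reads c2=-1 → after 1×micro: 4 ⇒ (c0=1, c1=2, c2=4)
[Jacobi] macro 8: S0 reads c2=4 → after 2×micro: 1; S1 reads c0=1 → after 3×micro: 3; S2 reads c2=4 → after 1×micro: -1 ⇒ (c0=1, c1=3, c2=-1)
[Gauss-Seidel] macro 1: S0 reads c2=0 → after 2×micro: -1; S1 reads c0=-1 → after 3×micro: 3; S2 reads c2=0 → after 1×micro: 4 ⇒ (c0=-1, c1=3, c2=4)
[Gauss-Seidel] macro 2: S0 reads c2=4 → after 2×micro: 1; S1 reads c0=1 → after 3×micro: 2; S2 reads c2=4 → after 1×micro: -1 ⇒ (c0=1, c1=2, c2=-1)
[Gauss-Seidel] macro 3: S0 reads c2=-1 → after 2×micro: 1; S1 reads c0=1 → after 3×micro: 3; S2 reads c2=-1 → after 1×micro: 4 ⇒ (c0=1, c1=3, c2=4)
[Gauss-Seidel] macro 4: S0 reads c2=4 → after 2×micro: 1; S1 reads c0=1 → after 3×micro: 2; S2 reads c2=4 → after 1×micro: -1 ⇒ (c0=1, c1=2, c2=-1)
[Gauss-Seidel] macro 5: S0 reads c2=-1 → after 2×micro: 1; S1 reads c0=1 → after 3×micro: 3; S2 reads c2=-1 → after 1×micro: 4 ⇒ (c0=1, c1=3, c2=4)
[Gauss-Seidel] macro 6: S0 reads c2=4 → after 2×micro: 1; S1 reads c0=1 → after 3×micro: 2; S2 reads c2=4 → after 1×micro: -1 ⇒ (c0=1, c1=2, c2=-1)
[Gauss-Seidel] macro 7: S0 reads c2=-1 → after 2×micro: 1; S1 reads c0=1 → after 3×micro: 3; S2 reads c2=-1 → after 1×micro: 4 ⇒ (c0=1, c1=3, c2=4)
[Gauss-Seidel] macro 8: S0 reads c2=4 → after 2×micro: 1; S1 reads c0=1 → after 3×micro: 2; S2 reads c2=4 → after 1×micro: -1 ⇒ (c0=1, c1=2, c2=-1)

first divergence at macro-step: 1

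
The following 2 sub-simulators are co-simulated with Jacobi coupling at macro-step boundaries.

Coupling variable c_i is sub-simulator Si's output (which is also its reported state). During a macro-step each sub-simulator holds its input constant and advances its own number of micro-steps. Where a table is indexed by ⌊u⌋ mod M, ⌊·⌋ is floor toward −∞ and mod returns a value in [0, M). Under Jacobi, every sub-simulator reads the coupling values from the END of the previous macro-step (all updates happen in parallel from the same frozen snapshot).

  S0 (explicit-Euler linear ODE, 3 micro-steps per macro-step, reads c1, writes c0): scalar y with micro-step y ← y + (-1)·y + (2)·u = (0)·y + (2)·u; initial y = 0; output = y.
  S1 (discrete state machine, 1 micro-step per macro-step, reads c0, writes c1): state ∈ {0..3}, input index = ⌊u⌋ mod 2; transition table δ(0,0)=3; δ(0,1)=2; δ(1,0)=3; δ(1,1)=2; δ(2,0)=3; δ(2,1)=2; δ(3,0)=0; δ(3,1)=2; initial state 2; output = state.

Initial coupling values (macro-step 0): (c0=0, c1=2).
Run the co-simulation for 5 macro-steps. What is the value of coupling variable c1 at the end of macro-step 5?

macro 1: S0 reads c1=2 → after 3×micro: 4; S1 reads c0=0 → after 1×micro: 3 ⇒ (c0=4, c1=3)
macro 2: S0 reads c1=3 → after 3×micro: 6; S1 reads c0=4 → after 1×micro: 0 ⇒ (c0=6, c1=0)
macro 3: S0 reads c1=0 → after 3×micro: 0; S1 reads c0=6 → after 1×micro: 3 ⇒ (c0=0, c1=3)
macro 4: S0 reads c1=3 → after 3×micro: 6; S1 reads c0=0 → after 1×micro: 0 ⇒ (c0=6, c1=0)
macro 5: S0 reads c1=0 → after 3×micro: 0; S1 reads c0=6 → after 1×micro: 3 ⇒ (c0=0, c1=3)

c1 at macro-step 5 = 3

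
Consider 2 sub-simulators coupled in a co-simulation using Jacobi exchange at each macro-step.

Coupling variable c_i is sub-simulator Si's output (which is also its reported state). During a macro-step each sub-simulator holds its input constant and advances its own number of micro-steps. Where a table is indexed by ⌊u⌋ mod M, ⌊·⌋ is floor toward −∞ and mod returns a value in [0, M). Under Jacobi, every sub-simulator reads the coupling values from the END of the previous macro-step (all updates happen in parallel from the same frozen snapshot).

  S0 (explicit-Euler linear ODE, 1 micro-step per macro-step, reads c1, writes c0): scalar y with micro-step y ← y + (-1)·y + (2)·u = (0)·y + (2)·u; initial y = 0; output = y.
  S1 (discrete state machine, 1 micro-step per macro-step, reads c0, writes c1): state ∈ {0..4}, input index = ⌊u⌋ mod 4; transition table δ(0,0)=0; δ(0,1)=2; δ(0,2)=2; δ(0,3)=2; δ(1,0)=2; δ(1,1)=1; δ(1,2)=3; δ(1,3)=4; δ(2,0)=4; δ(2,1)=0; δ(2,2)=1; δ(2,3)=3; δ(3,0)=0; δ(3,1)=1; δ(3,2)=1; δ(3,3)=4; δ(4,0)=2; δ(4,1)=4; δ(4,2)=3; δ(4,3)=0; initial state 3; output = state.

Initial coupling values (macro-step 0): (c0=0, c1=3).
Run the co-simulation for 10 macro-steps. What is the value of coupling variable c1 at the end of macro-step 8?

macro 1: S0 reads c1=3 → after 1×micro: 6; S1 reads c0=0 → after 1×micro: 0 ⇒ (c0=6, c1=0)
macro 2: S0 reads c1=0 → after 1×micro: 0; S1 reads c0=6 → after 1×micro: 2 ⇒ (c0=0, c1=2)
macro 3: S0 reads c1=2 → after 1×micro: 4; S1 reads c0=0 → after 1×micro: 4 ⇒ (c0=4, c1=4)
macro 4: S0 reads c1=4 → after 1×micro: 8; S1 reads c0=4 → after 1×micro: 2 ⇒ (c0=8, c1=2)
macro 5: S0 reads c1=2 → after 1×micro: 4; S1 reads c0=8 → after 1×micro: 4 ⇒ (c0=4, c1=4)
macro 6: S0 reads c1=4 → after 1×micro: 8; S1 reads c0=4 → after 1×micro: 2 ⇒ (c0=8, c1=2)
macro 7: S0 reads c1=2 → after 1×micro: 4; S1 reads c0=8 → after 1×micro: 4 ⇒ (c0=4, c1=4)
macro 8: S0 reads c1=4 → after 1×micro: 8; S1 reads c0=4 → after 1×micro: 2 ⇒ (c0=8, c1=2)
macro 9: S0 reads c1=2 → after 1×micro: 4; S1 reads c0=8 → after 1×micro: 4 ⇒ (c0=4, c1=4)
macro 10: S0 reads c1=4 → after 1×micro: 8; S1 reads c0=4 → after 1×micro: 2 ⇒ (c0=8, c1=2)

c1 at macro-step 8 = 2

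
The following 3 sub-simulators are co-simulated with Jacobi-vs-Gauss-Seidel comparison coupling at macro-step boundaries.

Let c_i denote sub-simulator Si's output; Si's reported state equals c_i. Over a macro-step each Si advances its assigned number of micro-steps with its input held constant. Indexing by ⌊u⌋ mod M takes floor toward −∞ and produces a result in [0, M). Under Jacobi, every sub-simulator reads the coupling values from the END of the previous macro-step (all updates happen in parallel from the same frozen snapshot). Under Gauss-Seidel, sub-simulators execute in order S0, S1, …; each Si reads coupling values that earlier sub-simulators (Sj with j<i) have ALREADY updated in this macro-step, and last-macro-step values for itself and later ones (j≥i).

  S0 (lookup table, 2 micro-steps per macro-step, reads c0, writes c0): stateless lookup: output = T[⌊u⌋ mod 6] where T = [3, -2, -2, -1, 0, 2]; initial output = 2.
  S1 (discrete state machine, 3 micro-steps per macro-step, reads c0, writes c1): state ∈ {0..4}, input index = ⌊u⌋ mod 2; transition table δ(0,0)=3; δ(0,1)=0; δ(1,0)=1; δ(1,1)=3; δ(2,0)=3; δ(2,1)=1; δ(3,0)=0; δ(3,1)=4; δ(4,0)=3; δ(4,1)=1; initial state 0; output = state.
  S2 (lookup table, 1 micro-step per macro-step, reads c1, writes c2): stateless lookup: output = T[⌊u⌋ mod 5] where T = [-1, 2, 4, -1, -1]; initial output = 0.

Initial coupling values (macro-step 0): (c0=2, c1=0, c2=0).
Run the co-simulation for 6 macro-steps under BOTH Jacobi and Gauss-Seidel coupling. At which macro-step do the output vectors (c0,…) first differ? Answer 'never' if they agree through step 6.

first divergence at macro-step: 3

[Jacobi] macro 1: S0 reads c0=2 → after 2×micro: -2; S1 reads c0=2 → after 3×micro: 3; S2 reads c1=0 → after 1×micro: -1 ⇒ (c0=-2, c1=3, c2=-1)
[Jacobi] macro 2: S0 reads c0=-2 → after 2×micro: 0; S1 reads c0=-2 → after 3×micro: 0; S2 reads c1=3 → after 1×micro: -1 ⇒ (c0=0, c1=0, c2=-1)
[Jacobi] macro 3: S0 reads c0=0 → after 2×micro: 3; S1 reads c0=0 → after 3×micro: 3; S2 reads c1=0 → after 1×micro: -1 ⇒ (c0=3, c1=3, c2=-1)
[Jacobi] macro 4: S0 reads c0=3 → after 2×micro: -1; S1 reads c0=3 → after 3×micro: 3; S2 reads c1=3 → after 1×micro: -1 ⇒ (c0=-1, c1=3, c2=-1)
[Jacobi] macro 5: S0 reads c0=-1 → after 2×micro: 2; S1 reads c0=-1 → after 3×micro: 3; S2 reads c1=3 → after 1×micro: -1 ⇒ (c0=2, c1=3, c2=-1)
[Jacobi] macro 6: S0 reads c0=2 → after 2×micro: -2; S1 reads c0=2 → after 3×micro: 0; S2 reads c1=3 → after 1×micro: -1 ⇒ (c0=-2, c1=0, c2=-1)
[Gauss-Seidel] macro 1: S0 reads c0=2 → after 2×micro: -2; S1 reads c0=-2 → after 3×micro: 3; S2 reads c1=3 → after 1×micro: -1 ⇒ (c0=-2, c1=3, c2=-1)
[Gauss-Seidel] macro 2: S0 reads c0=-2 → after 2×micro: 0; S1 reads c0=0 → after 3×micro: 0; S2 reads c1=0 → after 1×micro: -1 ⇒ (c0=0, c1=0, c2=-1)
[Gauss-Seidel] macro 3: S0 reads c0=0 → after 2×micro: 3; S1 reads c0=3 → after 3×micro: 0; S2 reads c1=0 → after 1×micro: -1 ⇒ (c0=3, c1=0, c2=-1)
[Gauss-Seidel] macro 4: S0 reads c0=3 → after 2×micro: -1; S1 reads c0=-1 → after 3×micro: 0; S2 reads c1=0 → after 1×micro: -1 ⇒ (c0=-1, c1=0, c2=-1)
[Gauss-Seidel] macro 5: S0 reads c0=-1 → after 2×micro: 2; S1 reads c0=2 → after 3×micro: 3; S2 reads c1=3 → after 1×micro: -1 ⇒ (c0=2, c1=3, c2=-1)
[Gauss-Seidel] macro 6: S0 reads c0=2 → after 2×micro: -2; S1 reads c0=-2 → after 3×micro: 0; S2 reads c1=0 → after 1×micro: -1 ⇒ (c0=-2, c1=0, c2=-1)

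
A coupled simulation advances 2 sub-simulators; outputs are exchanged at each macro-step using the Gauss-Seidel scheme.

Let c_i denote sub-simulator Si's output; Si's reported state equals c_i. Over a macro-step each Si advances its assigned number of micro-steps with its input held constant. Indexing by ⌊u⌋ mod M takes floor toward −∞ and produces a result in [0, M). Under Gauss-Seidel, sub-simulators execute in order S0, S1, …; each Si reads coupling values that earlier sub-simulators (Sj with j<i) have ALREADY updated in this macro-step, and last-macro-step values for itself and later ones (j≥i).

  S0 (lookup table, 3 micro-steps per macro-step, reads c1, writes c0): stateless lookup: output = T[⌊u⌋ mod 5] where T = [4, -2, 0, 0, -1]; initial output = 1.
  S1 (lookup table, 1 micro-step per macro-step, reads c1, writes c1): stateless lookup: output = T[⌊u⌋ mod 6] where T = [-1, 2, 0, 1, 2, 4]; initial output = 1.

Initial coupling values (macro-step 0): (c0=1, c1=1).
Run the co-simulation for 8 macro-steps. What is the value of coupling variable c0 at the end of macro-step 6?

c0 at macro-step 6 = 0

macro 1: S0 reads c1=1 → after 3×micro: -2; S1 reads c1=1 → after 1×micro: 2 ⇒ (c0=-2, c1=2)
macro 2: S0 reads c1=2 → after 3×micro: 0; S1 reads c1=2 → after 1×micro: 0 ⇒ (c0=0, c1=0)
macro 3: S0 reads c1=0 → after 3×micro: 4; S1 reads c1=0 → after 1×micro: -1 ⇒ (c0=4, c1=-1)
macro 4: S0 reads c1=-1 → after 3×micro: -1; S1 reads c1=-1 → after 1×micro: 4 ⇒ (c0=-1, c1=4)
macro 5: S0 reads c1=4 → after 3×micro: -1; S1 reads c1=4 → after 1×micro: 2 ⇒ (c0=-1, c1=2)
macro 6: S0 reads c1=2 → after 3×micro: 0; S1 reads c1=2 → after 1×micro: 0 ⇒ (c0=0, c1=0)
macro 7: S0 reads c1=0 → after 3×micro: 4; S1 reads c1=0 → after 1×micro: -1 ⇒ (c0=4, c1=-1)
macro 8: S0 reads c1=-1 → after 3×micro: -1; S1 reads c1=-1 → after 1×micro: 4 ⇒ (c0=-1, c1=4)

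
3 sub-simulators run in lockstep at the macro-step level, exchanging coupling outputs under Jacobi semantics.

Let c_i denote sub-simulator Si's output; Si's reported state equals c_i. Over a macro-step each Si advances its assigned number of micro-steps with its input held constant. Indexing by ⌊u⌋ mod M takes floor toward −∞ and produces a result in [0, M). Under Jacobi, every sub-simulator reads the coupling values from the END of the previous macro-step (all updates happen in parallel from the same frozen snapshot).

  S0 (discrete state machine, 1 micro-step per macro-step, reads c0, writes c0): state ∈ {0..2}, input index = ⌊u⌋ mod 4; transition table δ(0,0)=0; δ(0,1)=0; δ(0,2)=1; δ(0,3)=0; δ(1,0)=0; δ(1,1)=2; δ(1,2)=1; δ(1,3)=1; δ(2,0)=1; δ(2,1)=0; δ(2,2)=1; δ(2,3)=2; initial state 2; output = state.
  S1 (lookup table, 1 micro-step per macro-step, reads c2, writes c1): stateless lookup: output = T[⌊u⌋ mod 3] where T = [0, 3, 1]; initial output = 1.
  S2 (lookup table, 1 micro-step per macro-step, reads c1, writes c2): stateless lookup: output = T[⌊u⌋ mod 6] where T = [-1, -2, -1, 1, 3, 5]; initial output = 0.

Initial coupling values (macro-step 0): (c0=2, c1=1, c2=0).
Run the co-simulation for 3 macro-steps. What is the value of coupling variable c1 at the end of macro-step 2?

c1 at macro-step 2 = 3

macro 1: S0 reads c0=2 → after 1×micro: 1; S1 reads c2=0 → after 1×micro: 0; S2 reads c1=1 → after 1×micro: -2 ⇒ (c0=1, c1=0, c2=-2)
macro 2: S0 reads c0=1 → after 1×micro: 2; S1 reads c2=-2 → after 1×micro: 3; S2 reads c1=0 → after 1×micro: -1 ⇒ (c0=2, c1=3, c2=-1)
macro 3: S0 reads c0=2 → after 1×micro: 1; S1 reads c2=-1 → after 1×micro: 1; S2 reads c1=3 → after 1×micro: 1 ⇒ (c0=1, c1=1, c2=1)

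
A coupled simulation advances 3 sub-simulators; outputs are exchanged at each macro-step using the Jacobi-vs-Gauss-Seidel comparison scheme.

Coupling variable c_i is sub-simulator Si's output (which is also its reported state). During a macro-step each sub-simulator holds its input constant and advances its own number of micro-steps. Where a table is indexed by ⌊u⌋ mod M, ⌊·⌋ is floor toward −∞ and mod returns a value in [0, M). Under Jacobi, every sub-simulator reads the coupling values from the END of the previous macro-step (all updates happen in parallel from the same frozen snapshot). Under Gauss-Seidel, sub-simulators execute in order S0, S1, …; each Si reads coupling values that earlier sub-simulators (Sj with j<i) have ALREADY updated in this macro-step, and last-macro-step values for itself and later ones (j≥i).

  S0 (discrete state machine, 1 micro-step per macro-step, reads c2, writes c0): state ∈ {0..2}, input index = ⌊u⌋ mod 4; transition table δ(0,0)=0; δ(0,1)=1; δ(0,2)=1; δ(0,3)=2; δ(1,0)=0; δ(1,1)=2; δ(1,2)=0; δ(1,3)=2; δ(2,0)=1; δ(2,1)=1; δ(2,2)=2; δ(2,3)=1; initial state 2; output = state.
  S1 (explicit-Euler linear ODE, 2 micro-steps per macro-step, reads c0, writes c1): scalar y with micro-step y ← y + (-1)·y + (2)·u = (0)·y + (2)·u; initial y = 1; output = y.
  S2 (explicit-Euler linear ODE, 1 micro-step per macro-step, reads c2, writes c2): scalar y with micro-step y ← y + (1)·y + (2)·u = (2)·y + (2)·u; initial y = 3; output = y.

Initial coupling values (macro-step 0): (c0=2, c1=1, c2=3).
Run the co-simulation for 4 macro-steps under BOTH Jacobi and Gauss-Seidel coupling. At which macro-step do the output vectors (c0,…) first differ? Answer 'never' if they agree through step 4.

first divergence at macro-step: 1

[Jacobi] macro 1: S0 reads c2=3 → after 1×micro: 1; S1 reads c0=2 → after 2×micro: 4; S2 reads c2=3 → after 1×micro: 12 ⇒ (c0=1, c1=4, c2=12)
[Jacobi] macro 2: S0 reads c2=12 → after 1×micro: 0; S1 reads c0=1 → after 2×micro: 2; S2 reads c2=12 → after 1×micro: 48 ⇒ (c0=0, c1=2, c2=48)
[Jacobi] macro 3: S0 reads c2=48 → after 1×micro: 0; S1 reads c0=0 → after 2×micro: 0; S2 reads c2=48 → after 1×micro: 192 ⇒ (c0=0, c1=0, c2=192)
[Jacobi] macro 4: S0 reads c2=192 → after 1×micro: 0; S1 reads c0=0 → after 2×micro: 0; S2 reads c2=192 → after 1×micro: 768 ⇒ (c0=0, c1=0, c2=768)
[Gauss-Seidel] macro 1: S0 reads c2=3 → after 1×micro: 1; S1 reads c0=1 → after 2×micro: 2; S2 reads c2=3 → after 1×micro: 12 ⇒ (c0=1, c1=2, c2=12)
[Gauss-Seidel] macro 2: S0 reads c2=12 → after 1×micro: 0; S1 reads c0=0 → after 2×micro: 0; S2 reads c2=12 → after 1×micro: 48 ⇒ (c0=0, c1=0, c2=48)
[Gauss-Seidel] macro 3: S0 reads c2=48 → after 1×micro: 0; S1 reads c0=0 → after 2×micro: 0; S2 reads c2=48 → after 1×micro: 192 ⇒ (c0=0, c1=0, c2=192)
[Gauss-Seidel] macro 4: S0 reads c2=192 → after 1×micro: 0; S1 reads c0=0 → after 2×micro: 0; S2 reads c2=192 → after 1×micro: 768 ⇒ (c0=0, c1=0, c2=768)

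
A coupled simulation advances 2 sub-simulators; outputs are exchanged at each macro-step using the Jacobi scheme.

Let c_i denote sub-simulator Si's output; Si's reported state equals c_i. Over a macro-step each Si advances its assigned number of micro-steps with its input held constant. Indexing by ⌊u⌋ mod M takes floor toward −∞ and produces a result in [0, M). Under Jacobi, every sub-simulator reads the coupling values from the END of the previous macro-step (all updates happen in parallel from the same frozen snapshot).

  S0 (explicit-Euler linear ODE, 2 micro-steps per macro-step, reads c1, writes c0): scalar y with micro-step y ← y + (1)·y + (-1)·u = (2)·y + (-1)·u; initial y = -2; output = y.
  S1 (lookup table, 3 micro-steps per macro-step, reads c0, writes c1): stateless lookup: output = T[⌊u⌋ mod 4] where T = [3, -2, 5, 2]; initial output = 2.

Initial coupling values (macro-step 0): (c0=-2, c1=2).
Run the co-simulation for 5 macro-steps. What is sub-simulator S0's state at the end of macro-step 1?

macro 1: S0 reads c1=2 → after 2×micro: -14; S1 reads c0=-2 → after 3×micro: 5 ⇒ (c0=-14, c1=5)
macro 2: S0 reads c1=5 → after 2×micro: -71; S1 reads c0=-14 → after 3×micro: 5 ⇒ (c0=-71, c1=5)
macro 3: S0 reads c1=5 → after 2×micro: -299; S1 reads c0=-71 → after 3×micro: -2 ⇒ (c0=-299, c1=-2)
macro 4: S0 reads c1=-2 → after 2×micro: -1190; S1 reads c0=-299 → after 3×micro: -2 ⇒ (c0=-1190, c1=-2)
macro 5: S0 reads c1=-2 → after 2×micro: -4754; S1 reads c0=-1190 → after 3×micro: 5 ⇒ (c0=-4754, c1=5)

S0 state at macro-step 1 = -14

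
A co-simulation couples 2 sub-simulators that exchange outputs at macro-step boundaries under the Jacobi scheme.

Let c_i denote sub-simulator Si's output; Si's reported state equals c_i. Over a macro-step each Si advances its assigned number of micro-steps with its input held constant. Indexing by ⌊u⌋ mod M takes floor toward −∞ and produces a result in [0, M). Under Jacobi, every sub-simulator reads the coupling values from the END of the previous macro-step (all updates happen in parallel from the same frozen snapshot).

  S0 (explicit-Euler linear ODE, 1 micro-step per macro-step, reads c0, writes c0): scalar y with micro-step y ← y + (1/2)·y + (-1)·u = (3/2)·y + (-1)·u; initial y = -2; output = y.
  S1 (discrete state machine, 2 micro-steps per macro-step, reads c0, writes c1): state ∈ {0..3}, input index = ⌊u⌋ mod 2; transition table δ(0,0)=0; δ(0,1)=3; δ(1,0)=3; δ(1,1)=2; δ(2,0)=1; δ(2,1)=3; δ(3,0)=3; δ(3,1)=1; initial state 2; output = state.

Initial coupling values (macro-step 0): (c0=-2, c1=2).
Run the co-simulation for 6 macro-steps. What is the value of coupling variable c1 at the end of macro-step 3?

c1 at macro-step 3 = 1

macro 1: S0 reads c0=-2 → after 1×micro: -1; S1 reads c0=-2 → after 2×micro: 3 ⇒ (c0=-1, c1=3)
macro 2: S0 reads c0=-1 → after 1×micro: -1/2; S1 reads c0=-1 → after 2×micro: 2 ⇒ (c0=-1/2, c1=2)
macro 3: S0 reads c0=-1/2 → after 1×micro: -1/4; S1 reads c0=-1/2 → after 2×micro: 1 ⇒ (c0=-1/4, c1=1)
macro 4: S0 reads c0=-1/4 → after 1×micro: -1/8; S1 reads c0=-1/4 → after 2×micro: 3 ⇒ (c0=-1/8, c1=3)
macro 5: S0 reads c0=-1/8 → after 1×micro: -1/16; S1 reads c0=-1/8 → after 2×micro: 2 ⇒ (c0=-1/16, c1=2)
macro 6: S0 reads c0=-1/16 → after 1×micro: -1/32; S1 reads c0=-1/16 → after 2×micro: 1 ⇒ (c0=-1/32, c1=1)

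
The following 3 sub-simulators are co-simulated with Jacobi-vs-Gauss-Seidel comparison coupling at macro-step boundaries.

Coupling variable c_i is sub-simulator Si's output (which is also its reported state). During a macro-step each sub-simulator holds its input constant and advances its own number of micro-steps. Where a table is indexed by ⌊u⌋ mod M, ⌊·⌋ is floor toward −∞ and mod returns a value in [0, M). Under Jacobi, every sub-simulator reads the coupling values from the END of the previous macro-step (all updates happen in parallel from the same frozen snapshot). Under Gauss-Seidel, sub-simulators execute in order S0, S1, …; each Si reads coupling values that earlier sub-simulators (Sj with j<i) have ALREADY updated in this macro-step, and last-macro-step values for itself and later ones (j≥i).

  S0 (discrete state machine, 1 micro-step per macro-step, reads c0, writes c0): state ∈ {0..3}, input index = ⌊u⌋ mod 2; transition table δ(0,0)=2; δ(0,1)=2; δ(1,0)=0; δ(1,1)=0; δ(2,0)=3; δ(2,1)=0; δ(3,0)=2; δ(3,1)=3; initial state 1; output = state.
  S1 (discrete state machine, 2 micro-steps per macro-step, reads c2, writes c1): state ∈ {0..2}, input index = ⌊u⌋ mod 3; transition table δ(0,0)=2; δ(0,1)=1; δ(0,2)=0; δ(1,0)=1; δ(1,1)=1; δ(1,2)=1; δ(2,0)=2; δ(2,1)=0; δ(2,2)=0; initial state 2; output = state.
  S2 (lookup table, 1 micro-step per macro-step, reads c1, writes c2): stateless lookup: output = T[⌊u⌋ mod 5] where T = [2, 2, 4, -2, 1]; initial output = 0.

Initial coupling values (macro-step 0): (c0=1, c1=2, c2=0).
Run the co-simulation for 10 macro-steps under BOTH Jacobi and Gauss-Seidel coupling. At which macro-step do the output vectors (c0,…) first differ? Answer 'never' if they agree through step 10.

[Jacobi] macro 1: S0 reads c0=1 → after 1×micro: 0; S1 reads c2=0 → after 2×micro: 2; S2 reads c1=2 → after 1×micro: 4 ⇒ (c0=0, c1=2, c2=4)
[Jacobi] macro 2: S0 reads c0=0 → after 1×micro: 2; S1 reads c2=4 → after 2×micro: 1; S2 reads c1=2 → after 1×micro: 4 ⇒ (c0=2, c1=1, c2=4)
[Jacobi] macro 3: S0 reads c0=2 → after 1×micro: 3; S1 reads c2=4 → after 2×micro: 1; S2 reads c1=1 → after 1×micro: 2 ⇒ (c0=3, c1=1, c2=2)
[Jacobi] macro 4: S0 reads c0=3 → after 1×micro: 3; S1 reads c2=2 → after 2×micro: 1; S2 reads c1=1 → after 1×micro: 2 ⇒ (c0=3, c1=1, c2=2)
[Jacobi] macro 5: S0 reads c0=3 → after 1×micro: 3; S1 reads c2=2 → after 2×micro: 1; S2 reads c1=1 → after 1×micro: 2 ⇒ (c0=3, c1=1, c2=2)
[Jacobi] macro 6: S0 reads c0=3 → after 1×micro: 3; S1 reads c2=2 → after 2×micro: 1; S2 reads c1=1 → after 1×micro: 2 ⇒ (c0=3, c1=1, c2=2)
[Jacobi] macro 7: S0 reads c0=3 → after 1×micro: 3; S1 reads c2=2 → after 2×micro: 1; S2 reads c1=1 → after 1×micro: 2 ⇒ (c0=3, c1=1, c2=2)
[Jacobi] macro 8: S0 reads c0=3 → after 1×micro: 3; S1 reads c2=2 → after 2×micro: 1; S2 reads c1=1 → after 1×micro: 2 ⇒ (c0=3, c1=1, c2=2)
[Jacobi] macro 9: S0 reads c0=3 → after 1×micro: 3; S1 reads c2=2 → after 2×micro: 1; S2 reads c1=1 → after 1×micro: 2 ⇒ (c0=3, c1=1, c2=2)
[Jacobi] macro 10: S0 reads c0=3 → after 1×micro: 3; S1 reads c2=2 → after 2×micro: 1; S2 reads c1=1 → after 1×micro: 2 ⇒ (c0=3, c1=1, c2=2)
[Gauss-Seidel] macro 1: S0 reads c0=1 → after 1×micro: 0; S1 reads c2=0 → after 2×micro: 2; S2 reads c1=2 → after 1×micro: 4 ⇒ (c0=0, c1=2, c2=4)
[Gauss-Seidel] macro 2: S0 reads c0=0 → after 1×micro: 2; S1 reads c2=4 → after 2×micro: 1; S2 reads c1=1 → after 1×micro: 2 ⇒ (c0=2, c1=1, c2=2)
[Gauss-Seidel] macro 3: S0 reads c0=2 → after 1×micro: 3; S1 reads c2=2 → after 2×micro: 1; S2 reads c1=1 → after 1×micro: 2 ⇒ (c0=3, c1=1, c2=2)
[Gauss-Seidel] macro 4: S0 reads c0=3 → after 1×micro: 3; S1 reads c2=2 → after 2×micro: 1; S2 reads c1=1 → after 1×micro: 2 ⇒ (c0=3, c1=1, c2=2)
[Gauss-Seidel] macro 5: S0 reads c0=3 → after 1×micro: 3; S1 reads c2=2 → after 2×micro: 1; S2 reads c1=1 → after 1×micro: 2 ⇒ (c0=3, c1=1, c2=2)
[Gauss-Seidel] macro 6: S0 reads c0=3 → after 1×micro: 3; S1 reads c2=2 → after 2×micro: 1; S2 reads c1=1 → after 1×micro: 2 ⇒ (c0=3, c1=1, c2=2)
[Gauss-Seidel] macro 7: S0 reads c0=3 → after 1×micro: 3; S1 reads c2=2 → after 2×micro: 1; S2 reads c1=1 → after 1×micro: 2 ⇒ (c0=3, c1=1, c2=2)
[Gauss-Seidel] macro 8: S0 reads c0=3 → after 1×micro: 3; S1 reads c2=2 → after 2×micro: 1; S2 reads c1=1 → after 1×micro: 2 ⇒ (c0=3, c1=1, c2=2)
[Gauss-Seidel] macro 9: S0 reads c0=3 → after 1×micro: 3; S1 reads c2=2 → after 2×micro: 1; S2 reads c1=1 → after 1×micro: 2 ⇒ (c0=3, c1=1, c2=2)
[Gauss-Seidel] macro 10: S0 reads c0=3 → after 1×micro: 3; S1 reads c2=2 → after 2×micro: 1; S2 reads c1=1 → after 1×micro: 2 ⇒ (c0=3, c1=1, c2=2)

first divergence at macro-step: 2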